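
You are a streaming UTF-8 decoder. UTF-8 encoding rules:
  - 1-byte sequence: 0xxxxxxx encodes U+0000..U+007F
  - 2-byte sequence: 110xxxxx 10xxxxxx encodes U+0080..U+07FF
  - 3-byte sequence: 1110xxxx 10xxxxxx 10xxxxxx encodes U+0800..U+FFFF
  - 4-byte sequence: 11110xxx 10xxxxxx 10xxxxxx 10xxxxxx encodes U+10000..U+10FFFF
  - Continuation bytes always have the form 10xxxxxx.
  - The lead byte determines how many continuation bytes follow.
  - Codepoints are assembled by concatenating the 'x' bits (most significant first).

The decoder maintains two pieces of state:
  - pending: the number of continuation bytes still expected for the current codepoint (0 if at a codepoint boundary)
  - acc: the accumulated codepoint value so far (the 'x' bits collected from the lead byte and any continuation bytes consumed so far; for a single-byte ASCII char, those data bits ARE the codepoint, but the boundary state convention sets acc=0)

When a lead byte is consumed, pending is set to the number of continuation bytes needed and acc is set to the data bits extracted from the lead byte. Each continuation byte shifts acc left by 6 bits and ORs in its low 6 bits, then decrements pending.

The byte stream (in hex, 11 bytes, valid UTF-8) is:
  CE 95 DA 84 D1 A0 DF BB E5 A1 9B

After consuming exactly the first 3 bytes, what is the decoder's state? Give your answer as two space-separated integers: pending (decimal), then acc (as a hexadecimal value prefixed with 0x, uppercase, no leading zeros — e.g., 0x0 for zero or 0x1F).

Answer: 1 0x1A

Derivation:
Byte[0]=CE: 2-byte lead. pending=1, acc=0xE
Byte[1]=95: continuation. acc=(acc<<6)|0x15=0x395, pending=0
Byte[2]=DA: 2-byte lead. pending=1, acc=0x1A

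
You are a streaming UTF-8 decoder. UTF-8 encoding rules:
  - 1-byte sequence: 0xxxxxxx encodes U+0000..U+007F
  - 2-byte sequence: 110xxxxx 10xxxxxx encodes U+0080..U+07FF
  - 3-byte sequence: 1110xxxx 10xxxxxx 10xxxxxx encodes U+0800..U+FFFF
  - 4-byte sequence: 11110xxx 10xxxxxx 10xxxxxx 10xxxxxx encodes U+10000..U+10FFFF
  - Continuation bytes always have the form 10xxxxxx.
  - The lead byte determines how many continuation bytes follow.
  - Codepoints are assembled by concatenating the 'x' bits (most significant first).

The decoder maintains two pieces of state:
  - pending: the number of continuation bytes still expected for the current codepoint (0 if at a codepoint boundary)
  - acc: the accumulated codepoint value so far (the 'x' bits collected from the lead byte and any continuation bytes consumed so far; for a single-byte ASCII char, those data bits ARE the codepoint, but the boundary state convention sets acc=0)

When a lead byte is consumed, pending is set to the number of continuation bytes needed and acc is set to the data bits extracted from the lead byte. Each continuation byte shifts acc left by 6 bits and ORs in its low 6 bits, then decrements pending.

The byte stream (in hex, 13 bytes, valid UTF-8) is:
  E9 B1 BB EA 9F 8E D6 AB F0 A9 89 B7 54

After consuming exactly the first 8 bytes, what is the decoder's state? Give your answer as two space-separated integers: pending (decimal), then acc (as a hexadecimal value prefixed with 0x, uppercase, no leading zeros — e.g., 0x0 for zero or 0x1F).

Answer: 0 0x5AB

Derivation:
Byte[0]=E9: 3-byte lead. pending=2, acc=0x9
Byte[1]=B1: continuation. acc=(acc<<6)|0x31=0x271, pending=1
Byte[2]=BB: continuation. acc=(acc<<6)|0x3B=0x9C7B, pending=0
Byte[3]=EA: 3-byte lead. pending=2, acc=0xA
Byte[4]=9F: continuation. acc=(acc<<6)|0x1F=0x29F, pending=1
Byte[5]=8E: continuation. acc=(acc<<6)|0x0E=0xA7CE, pending=0
Byte[6]=D6: 2-byte lead. pending=1, acc=0x16
Byte[7]=AB: continuation. acc=(acc<<6)|0x2B=0x5AB, pending=0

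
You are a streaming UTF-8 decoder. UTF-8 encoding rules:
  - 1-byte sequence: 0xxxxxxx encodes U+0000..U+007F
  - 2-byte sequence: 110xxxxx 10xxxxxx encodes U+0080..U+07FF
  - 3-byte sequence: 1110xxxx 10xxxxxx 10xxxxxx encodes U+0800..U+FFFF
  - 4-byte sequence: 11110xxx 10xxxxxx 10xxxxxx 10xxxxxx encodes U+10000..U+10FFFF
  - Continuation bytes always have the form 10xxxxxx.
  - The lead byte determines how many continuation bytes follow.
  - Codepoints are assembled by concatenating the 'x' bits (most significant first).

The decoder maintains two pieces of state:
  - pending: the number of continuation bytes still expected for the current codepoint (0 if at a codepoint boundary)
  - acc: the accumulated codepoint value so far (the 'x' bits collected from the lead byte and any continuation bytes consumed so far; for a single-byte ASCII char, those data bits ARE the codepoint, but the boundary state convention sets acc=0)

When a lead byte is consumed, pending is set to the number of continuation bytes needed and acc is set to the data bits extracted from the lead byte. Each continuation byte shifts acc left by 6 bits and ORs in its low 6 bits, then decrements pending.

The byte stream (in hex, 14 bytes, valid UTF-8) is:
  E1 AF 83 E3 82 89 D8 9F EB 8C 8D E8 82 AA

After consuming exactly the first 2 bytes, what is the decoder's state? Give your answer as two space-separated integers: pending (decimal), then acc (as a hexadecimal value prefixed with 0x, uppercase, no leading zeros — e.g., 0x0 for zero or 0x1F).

Answer: 1 0x6F

Derivation:
Byte[0]=E1: 3-byte lead. pending=2, acc=0x1
Byte[1]=AF: continuation. acc=(acc<<6)|0x2F=0x6F, pending=1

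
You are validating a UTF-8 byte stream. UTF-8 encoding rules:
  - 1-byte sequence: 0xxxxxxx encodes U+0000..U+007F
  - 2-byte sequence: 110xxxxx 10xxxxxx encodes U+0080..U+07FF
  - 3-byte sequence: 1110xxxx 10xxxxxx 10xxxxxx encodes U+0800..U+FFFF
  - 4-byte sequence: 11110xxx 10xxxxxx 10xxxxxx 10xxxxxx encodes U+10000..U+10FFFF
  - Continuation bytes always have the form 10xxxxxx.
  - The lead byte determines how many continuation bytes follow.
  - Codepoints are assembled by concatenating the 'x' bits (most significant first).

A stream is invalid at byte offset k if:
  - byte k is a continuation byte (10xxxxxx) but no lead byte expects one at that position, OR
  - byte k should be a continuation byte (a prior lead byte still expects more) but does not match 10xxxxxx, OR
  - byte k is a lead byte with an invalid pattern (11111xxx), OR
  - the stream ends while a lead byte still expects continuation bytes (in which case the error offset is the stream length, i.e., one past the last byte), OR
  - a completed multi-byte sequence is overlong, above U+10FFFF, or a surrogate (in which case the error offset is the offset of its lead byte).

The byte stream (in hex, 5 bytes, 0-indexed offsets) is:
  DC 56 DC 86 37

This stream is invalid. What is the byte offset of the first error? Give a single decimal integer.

Answer: 1

Derivation:
Byte[0]=DC: 2-byte lead, need 1 cont bytes. acc=0x1C
Byte[1]=56: expected 10xxxxxx continuation. INVALID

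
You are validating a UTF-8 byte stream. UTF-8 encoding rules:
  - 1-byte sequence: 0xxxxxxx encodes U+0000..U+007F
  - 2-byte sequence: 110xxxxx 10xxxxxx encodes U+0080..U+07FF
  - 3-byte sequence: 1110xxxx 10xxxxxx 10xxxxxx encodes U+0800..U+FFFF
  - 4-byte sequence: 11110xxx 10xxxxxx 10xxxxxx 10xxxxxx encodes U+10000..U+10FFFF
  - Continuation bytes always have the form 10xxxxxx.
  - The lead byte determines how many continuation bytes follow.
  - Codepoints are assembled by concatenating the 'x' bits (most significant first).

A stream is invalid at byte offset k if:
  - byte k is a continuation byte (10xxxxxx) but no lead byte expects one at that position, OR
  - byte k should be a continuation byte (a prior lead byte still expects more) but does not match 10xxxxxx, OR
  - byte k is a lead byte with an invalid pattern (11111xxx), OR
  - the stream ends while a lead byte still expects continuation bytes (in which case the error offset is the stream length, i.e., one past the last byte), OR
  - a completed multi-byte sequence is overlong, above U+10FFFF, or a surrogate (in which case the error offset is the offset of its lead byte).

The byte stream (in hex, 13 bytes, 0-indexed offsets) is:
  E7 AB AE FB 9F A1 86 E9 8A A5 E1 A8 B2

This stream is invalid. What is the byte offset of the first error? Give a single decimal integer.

Byte[0]=E7: 3-byte lead, need 2 cont bytes. acc=0x7
Byte[1]=AB: continuation. acc=(acc<<6)|0x2B=0x1EB
Byte[2]=AE: continuation. acc=(acc<<6)|0x2E=0x7AEE
Completed: cp=U+7AEE (starts at byte 0)
Byte[3]=FB: INVALID lead byte (not 0xxx/110x/1110/11110)

Answer: 3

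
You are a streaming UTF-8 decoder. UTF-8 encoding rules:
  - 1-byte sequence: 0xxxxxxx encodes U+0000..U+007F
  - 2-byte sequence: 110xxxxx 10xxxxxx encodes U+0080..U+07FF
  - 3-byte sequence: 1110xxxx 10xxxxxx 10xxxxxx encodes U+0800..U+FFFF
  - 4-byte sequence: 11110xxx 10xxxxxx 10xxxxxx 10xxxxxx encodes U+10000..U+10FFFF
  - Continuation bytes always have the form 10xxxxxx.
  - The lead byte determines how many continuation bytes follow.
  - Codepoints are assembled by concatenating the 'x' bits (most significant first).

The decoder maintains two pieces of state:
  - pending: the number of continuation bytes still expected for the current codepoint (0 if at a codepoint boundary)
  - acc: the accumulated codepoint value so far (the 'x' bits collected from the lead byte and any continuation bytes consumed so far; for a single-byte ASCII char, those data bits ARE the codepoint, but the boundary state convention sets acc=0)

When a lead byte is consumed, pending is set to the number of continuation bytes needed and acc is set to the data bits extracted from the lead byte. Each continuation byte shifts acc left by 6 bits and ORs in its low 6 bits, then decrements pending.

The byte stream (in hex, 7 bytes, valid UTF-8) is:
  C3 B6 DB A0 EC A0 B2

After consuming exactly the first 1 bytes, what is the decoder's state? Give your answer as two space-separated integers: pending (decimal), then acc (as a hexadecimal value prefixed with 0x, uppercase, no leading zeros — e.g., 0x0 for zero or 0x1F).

Answer: 1 0x3

Derivation:
Byte[0]=C3: 2-byte lead. pending=1, acc=0x3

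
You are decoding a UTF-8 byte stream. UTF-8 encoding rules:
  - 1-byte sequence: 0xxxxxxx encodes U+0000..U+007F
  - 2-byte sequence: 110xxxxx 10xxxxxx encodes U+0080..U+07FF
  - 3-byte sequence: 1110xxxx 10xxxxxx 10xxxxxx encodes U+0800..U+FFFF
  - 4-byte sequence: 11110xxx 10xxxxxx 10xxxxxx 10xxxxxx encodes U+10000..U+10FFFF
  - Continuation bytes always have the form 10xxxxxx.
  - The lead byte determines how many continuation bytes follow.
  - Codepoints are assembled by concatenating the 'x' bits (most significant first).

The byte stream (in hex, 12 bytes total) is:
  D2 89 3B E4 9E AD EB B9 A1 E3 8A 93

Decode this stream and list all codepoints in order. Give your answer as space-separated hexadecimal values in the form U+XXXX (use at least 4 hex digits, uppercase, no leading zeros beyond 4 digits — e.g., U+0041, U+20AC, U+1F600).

Byte[0]=D2: 2-byte lead, need 1 cont bytes. acc=0x12
Byte[1]=89: continuation. acc=(acc<<6)|0x09=0x489
Completed: cp=U+0489 (starts at byte 0)
Byte[2]=3B: 1-byte ASCII. cp=U+003B
Byte[3]=E4: 3-byte lead, need 2 cont bytes. acc=0x4
Byte[4]=9E: continuation. acc=(acc<<6)|0x1E=0x11E
Byte[5]=AD: continuation. acc=(acc<<6)|0x2D=0x47AD
Completed: cp=U+47AD (starts at byte 3)
Byte[6]=EB: 3-byte lead, need 2 cont bytes. acc=0xB
Byte[7]=B9: continuation. acc=(acc<<6)|0x39=0x2F9
Byte[8]=A1: continuation. acc=(acc<<6)|0x21=0xBE61
Completed: cp=U+BE61 (starts at byte 6)
Byte[9]=E3: 3-byte lead, need 2 cont bytes. acc=0x3
Byte[10]=8A: continuation. acc=(acc<<6)|0x0A=0xCA
Byte[11]=93: continuation. acc=(acc<<6)|0x13=0x3293
Completed: cp=U+3293 (starts at byte 9)

Answer: U+0489 U+003B U+47AD U+BE61 U+3293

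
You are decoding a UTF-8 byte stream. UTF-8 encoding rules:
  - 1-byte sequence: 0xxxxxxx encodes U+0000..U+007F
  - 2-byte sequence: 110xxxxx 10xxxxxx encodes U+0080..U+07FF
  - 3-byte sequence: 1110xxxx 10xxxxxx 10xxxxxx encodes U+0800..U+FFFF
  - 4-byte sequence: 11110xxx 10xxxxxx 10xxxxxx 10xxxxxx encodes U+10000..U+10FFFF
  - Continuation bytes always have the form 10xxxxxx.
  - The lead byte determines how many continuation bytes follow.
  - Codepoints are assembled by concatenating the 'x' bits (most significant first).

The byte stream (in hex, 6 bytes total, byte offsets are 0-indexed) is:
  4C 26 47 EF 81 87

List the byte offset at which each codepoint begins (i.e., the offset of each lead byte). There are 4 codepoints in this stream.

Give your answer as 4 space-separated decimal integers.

Byte[0]=4C: 1-byte ASCII. cp=U+004C
Byte[1]=26: 1-byte ASCII. cp=U+0026
Byte[2]=47: 1-byte ASCII. cp=U+0047
Byte[3]=EF: 3-byte lead, need 2 cont bytes. acc=0xF
Byte[4]=81: continuation. acc=(acc<<6)|0x01=0x3C1
Byte[5]=87: continuation. acc=(acc<<6)|0x07=0xF047
Completed: cp=U+F047 (starts at byte 3)

Answer: 0 1 2 3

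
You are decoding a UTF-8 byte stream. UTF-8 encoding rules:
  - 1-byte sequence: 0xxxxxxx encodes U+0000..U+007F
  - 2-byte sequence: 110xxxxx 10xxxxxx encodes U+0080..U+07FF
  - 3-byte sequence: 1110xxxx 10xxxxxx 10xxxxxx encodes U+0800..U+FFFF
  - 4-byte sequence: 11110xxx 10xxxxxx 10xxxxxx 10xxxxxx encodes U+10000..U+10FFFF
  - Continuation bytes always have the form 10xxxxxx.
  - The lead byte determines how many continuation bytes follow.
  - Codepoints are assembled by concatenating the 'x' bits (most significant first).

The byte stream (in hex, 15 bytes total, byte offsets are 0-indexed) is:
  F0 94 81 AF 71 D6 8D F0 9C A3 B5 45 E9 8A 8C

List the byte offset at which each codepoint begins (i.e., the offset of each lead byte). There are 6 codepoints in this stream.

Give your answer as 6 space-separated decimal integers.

Answer: 0 4 5 7 11 12

Derivation:
Byte[0]=F0: 4-byte lead, need 3 cont bytes. acc=0x0
Byte[1]=94: continuation. acc=(acc<<6)|0x14=0x14
Byte[2]=81: continuation. acc=(acc<<6)|0x01=0x501
Byte[3]=AF: continuation. acc=(acc<<6)|0x2F=0x1406F
Completed: cp=U+1406F (starts at byte 0)
Byte[4]=71: 1-byte ASCII. cp=U+0071
Byte[5]=D6: 2-byte lead, need 1 cont bytes. acc=0x16
Byte[6]=8D: continuation. acc=(acc<<6)|0x0D=0x58D
Completed: cp=U+058D (starts at byte 5)
Byte[7]=F0: 4-byte lead, need 3 cont bytes. acc=0x0
Byte[8]=9C: continuation. acc=(acc<<6)|0x1C=0x1C
Byte[9]=A3: continuation. acc=(acc<<6)|0x23=0x723
Byte[10]=B5: continuation. acc=(acc<<6)|0x35=0x1C8F5
Completed: cp=U+1C8F5 (starts at byte 7)
Byte[11]=45: 1-byte ASCII. cp=U+0045
Byte[12]=E9: 3-byte lead, need 2 cont bytes. acc=0x9
Byte[13]=8A: continuation. acc=(acc<<6)|0x0A=0x24A
Byte[14]=8C: continuation. acc=(acc<<6)|0x0C=0x928C
Completed: cp=U+928C (starts at byte 12)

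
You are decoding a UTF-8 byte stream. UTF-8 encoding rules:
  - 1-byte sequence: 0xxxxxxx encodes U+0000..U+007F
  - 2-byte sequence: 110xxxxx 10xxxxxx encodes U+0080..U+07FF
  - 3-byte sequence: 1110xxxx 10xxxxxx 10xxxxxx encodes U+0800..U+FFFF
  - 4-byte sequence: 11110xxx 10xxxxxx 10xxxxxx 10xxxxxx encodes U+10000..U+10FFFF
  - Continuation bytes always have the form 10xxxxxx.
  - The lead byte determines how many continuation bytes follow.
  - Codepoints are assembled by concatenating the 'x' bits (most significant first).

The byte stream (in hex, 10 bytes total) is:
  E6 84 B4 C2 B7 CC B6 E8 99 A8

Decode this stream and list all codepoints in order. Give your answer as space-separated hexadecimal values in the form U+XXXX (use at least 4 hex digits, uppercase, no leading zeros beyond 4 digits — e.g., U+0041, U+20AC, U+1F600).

Byte[0]=E6: 3-byte lead, need 2 cont bytes. acc=0x6
Byte[1]=84: continuation. acc=(acc<<6)|0x04=0x184
Byte[2]=B4: continuation. acc=(acc<<6)|0x34=0x6134
Completed: cp=U+6134 (starts at byte 0)
Byte[3]=C2: 2-byte lead, need 1 cont bytes. acc=0x2
Byte[4]=B7: continuation. acc=(acc<<6)|0x37=0xB7
Completed: cp=U+00B7 (starts at byte 3)
Byte[5]=CC: 2-byte lead, need 1 cont bytes. acc=0xC
Byte[6]=B6: continuation. acc=(acc<<6)|0x36=0x336
Completed: cp=U+0336 (starts at byte 5)
Byte[7]=E8: 3-byte lead, need 2 cont bytes. acc=0x8
Byte[8]=99: continuation. acc=(acc<<6)|0x19=0x219
Byte[9]=A8: continuation. acc=(acc<<6)|0x28=0x8668
Completed: cp=U+8668 (starts at byte 7)

Answer: U+6134 U+00B7 U+0336 U+8668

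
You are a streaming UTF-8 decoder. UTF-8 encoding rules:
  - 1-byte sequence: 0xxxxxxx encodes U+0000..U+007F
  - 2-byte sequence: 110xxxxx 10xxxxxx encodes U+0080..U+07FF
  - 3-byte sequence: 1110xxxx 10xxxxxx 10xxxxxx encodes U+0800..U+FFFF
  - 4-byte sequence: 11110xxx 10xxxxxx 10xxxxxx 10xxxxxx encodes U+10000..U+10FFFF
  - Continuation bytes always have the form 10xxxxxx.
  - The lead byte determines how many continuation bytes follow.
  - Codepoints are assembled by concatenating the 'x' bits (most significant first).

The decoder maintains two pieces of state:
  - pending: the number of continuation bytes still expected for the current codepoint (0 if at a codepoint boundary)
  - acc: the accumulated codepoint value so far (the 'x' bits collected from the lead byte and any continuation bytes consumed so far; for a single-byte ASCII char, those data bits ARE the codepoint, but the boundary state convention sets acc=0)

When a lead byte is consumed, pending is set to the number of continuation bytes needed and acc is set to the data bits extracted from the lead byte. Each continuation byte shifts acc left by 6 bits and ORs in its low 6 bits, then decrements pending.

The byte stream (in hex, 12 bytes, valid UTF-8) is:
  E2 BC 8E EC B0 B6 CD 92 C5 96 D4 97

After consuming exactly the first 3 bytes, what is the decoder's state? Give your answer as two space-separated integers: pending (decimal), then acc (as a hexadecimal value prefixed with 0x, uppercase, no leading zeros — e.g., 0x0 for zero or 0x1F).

Byte[0]=E2: 3-byte lead. pending=2, acc=0x2
Byte[1]=BC: continuation. acc=(acc<<6)|0x3C=0xBC, pending=1
Byte[2]=8E: continuation. acc=(acc<<6)|0x0E=0x2F0E, pending=0

Answer: 0 0x2F0E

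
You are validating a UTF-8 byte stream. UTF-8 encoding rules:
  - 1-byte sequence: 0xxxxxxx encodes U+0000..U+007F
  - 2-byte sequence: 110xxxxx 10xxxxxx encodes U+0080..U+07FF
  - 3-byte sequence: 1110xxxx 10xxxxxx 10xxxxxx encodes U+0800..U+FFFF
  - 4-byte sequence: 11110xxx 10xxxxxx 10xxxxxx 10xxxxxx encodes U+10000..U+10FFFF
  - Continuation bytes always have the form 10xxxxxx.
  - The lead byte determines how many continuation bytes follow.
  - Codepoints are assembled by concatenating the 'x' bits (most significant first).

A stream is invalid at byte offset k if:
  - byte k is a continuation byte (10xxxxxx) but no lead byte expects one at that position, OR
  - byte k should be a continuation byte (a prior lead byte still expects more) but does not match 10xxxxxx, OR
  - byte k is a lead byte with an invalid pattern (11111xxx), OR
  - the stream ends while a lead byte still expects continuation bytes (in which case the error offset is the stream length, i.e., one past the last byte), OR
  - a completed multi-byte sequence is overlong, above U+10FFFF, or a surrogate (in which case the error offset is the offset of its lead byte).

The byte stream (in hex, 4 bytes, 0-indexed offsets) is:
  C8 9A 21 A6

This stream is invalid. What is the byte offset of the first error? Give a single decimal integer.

Answer: 3

Derivation:
Byte[0]=C8: 2-byte lead, need 1 cont bytes. acc=0x8
Byte[1]=9A: continuation. acc=(acc<<6)|0x1A=0x21A
Completed: cp=U+021A (starts at byte 0)
Byte[2]=21: 1-byte ASCII. cp=U+0021
Byte[3]=A6: INVALID lead byte (not 0xxx/110x/1110/11110)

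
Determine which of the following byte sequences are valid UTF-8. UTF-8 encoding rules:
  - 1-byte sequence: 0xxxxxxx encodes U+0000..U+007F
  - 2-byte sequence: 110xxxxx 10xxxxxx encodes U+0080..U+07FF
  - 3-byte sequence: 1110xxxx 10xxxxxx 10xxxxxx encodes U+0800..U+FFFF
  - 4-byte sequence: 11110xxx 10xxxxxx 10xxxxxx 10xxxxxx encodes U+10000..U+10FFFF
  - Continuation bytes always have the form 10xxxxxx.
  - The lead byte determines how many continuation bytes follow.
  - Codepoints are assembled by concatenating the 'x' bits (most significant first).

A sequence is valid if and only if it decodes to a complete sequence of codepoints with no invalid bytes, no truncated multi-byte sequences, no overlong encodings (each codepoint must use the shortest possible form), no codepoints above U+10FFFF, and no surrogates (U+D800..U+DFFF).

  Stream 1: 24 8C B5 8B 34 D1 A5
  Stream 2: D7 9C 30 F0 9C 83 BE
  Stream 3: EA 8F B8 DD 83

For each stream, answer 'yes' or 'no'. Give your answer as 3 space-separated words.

Stream 1: error at byte offset 1. INVALID
Stream 2: decodes cleanly. VALID
Stream 3: decodes cleanly. VALID

Answer: no yes yes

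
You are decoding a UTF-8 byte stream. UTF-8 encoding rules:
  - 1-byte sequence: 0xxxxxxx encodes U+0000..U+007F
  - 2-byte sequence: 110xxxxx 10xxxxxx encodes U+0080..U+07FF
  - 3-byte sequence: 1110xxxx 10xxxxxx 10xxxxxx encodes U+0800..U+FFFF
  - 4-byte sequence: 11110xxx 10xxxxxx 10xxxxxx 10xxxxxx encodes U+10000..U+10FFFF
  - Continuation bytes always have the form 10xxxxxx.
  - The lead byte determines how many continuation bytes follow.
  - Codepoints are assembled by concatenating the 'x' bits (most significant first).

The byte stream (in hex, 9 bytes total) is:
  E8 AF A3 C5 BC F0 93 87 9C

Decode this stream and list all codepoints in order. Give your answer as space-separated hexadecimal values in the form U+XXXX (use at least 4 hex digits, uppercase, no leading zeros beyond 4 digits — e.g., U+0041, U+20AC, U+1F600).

Answer: U+8BE3 U+017C U+131DC

Derivation:
Byte[0]=E8: 3-byte lead, need 2 cont bytes. acc=0x8
Byte[1]=AF: continuation. acc=(acc<<6)|0x2F=0x22F
Byte[2]=A3: continuation. acc=(acc<<6)|0x23=0x8BE3
Completed: cp=U+8BE3 (starts at byte 0)
Byte[3]=C5: 2-byte lead, need 1 cont bytes. acc=0x5
Byte[4]=BC: continuation. acc=(acc<<6)|0x3C=0x17C
Completed: cp=U+017C (starts at byte 3)
Byte[5]=F0: 4-byte lead, need 3 cont bytes. acc=0x0
Byte[6]=93: continuation. acc=(acc<<6)|0x13=0x13
Byte[7]=87: continuation. acc=(acc<<6)|0x07=0x4C7
Byte[8]=9C: continuation. acc=(acc<<6)|0x1C=0x131DC
Completed: cp=U+131DC (starts at byte 5)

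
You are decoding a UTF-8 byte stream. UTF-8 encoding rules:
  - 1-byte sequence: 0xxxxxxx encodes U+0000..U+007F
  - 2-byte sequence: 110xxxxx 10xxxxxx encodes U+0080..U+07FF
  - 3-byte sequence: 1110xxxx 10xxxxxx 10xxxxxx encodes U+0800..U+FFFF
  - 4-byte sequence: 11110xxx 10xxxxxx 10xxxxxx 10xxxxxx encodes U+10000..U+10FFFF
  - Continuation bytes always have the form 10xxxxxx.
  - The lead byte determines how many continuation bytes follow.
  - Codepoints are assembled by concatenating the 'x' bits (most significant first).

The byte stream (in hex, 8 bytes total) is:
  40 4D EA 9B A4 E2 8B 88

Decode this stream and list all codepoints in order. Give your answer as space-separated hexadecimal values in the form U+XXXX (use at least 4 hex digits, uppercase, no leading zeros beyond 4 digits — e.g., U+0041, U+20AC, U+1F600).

Byte[0]=40: 1-byte ASCII. cp=U+0040
Byte[1]=4D: 1-byte ASCII. cp=U+004D
Byte[2]=EA: 3-byte lead, need 2 cont bytes. acc=0xA
Byte[3]=9B: continuation. acc=(acc<<6)|0x1B=0x29B
Byte[4]=A4: continuation. acc=(acc<<6)|0x24=0xA6E4
Completed: cp=U+A6E4 (starts at byte 2)
Byte[5]=E2: 3-byte lead, need 2 cont bytes. acc=0x2
Byte[6]=8B: continuation. acc=(acc<<6)|0x0B=0x8B
Byte[7]=88: continuation. acc=(acc<<6)|0x08=0x22C8
Completed: cp=U+22C8 (starts at byte 5)

Answer: U+0040 U+004D U+A6E4 U+22C8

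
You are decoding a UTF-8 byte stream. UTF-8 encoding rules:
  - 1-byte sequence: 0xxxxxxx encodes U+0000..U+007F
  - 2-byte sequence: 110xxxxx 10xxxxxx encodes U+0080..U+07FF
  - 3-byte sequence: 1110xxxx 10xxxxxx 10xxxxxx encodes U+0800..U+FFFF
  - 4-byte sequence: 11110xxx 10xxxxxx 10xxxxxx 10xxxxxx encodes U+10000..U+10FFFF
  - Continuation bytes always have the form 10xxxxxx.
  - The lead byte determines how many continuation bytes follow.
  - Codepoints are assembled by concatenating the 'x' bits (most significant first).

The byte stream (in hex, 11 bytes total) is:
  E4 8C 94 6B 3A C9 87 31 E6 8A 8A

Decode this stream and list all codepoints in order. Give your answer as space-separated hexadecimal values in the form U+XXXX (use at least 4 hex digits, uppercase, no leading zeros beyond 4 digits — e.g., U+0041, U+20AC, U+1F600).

Byte[0]=E4: 3-byte lead, need 2 cont bytes. acc=0x4
Byte[1]=8C: continuation. acc=(acc<<6)|0x0C=0x10C
Byte[2]=94: continuation. acc=(acc<<6)|0x14=0x4314
Completed: cp=U+4314 (starts at byte 0)
Byte[3]=6B: 1-byte ASCII. cp=U+006B
Byte[4]=3A: 1-byte ASCII. cp=U+003A
Byte[5]=C9: 2-byte lead, need 1 cont bytes. acc=0x9
Byte[6]=87: continuation. acc=(acc<<6)|0x07=0x247
Completed: cp=U+0247 (starts at byte 5)
Byte[7]=31: 1-byte ASCII. cp=U+0031
Byte[8]=E6: 3-byte lead, need 2 cont bytes. acc=0x6
Byte[9]=8A: continuation. acc=(acc<<6)|0x0A=0x18A
Byte[10]=8A: continuation. acc=(acc<<6)|0x0A=0x628A
Completed: cp=U+628A (starts at byte 8)

Answer: U+4314 U+006B U+003A U+0247 U+0031 U+628A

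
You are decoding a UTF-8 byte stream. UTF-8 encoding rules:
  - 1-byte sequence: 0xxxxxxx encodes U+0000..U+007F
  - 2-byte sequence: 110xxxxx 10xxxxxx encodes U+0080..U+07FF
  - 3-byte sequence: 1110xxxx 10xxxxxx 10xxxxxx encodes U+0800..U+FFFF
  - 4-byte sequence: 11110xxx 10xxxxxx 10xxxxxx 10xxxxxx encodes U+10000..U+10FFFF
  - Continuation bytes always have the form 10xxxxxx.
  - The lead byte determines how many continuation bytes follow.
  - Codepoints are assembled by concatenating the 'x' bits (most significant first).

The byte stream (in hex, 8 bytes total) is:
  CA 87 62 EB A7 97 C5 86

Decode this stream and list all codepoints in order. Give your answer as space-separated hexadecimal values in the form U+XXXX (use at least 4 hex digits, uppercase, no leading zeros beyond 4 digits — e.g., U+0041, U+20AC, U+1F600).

Byte[0]=CA: 2-byte lead, need 1 cont bytes. acc=0xA
Byte[1]=87: continuation. acc=(acc<<6)|0x07=0x287
Completed: cp=U+0287 (starts at byte 0)
Byte[2]=62: 1-byte ASCII. cp=U+0062
Byte[3]=EB: 3-byte lead, need 2 cont bytes. acc=0xB
Byte[4]=A7: continuation. acc=(acc<<6)|0x27=0x2E7
Byte[5]=97: continuation. acc=(acc<<6)|0x17=0xB9D7
Completed: cp=U+B9D7 (starts at byte 3)
Byte[6]=C5: 2-byte lead, need 1 cont bytes. acc=0x5
Byte[7]=86: continuation. acc=(acc<<6)|0x06=0x146
Completed: cp=U+0146 (starts at byte 6)

Answer: U+0287 U+0062 U+B9D7 U+0146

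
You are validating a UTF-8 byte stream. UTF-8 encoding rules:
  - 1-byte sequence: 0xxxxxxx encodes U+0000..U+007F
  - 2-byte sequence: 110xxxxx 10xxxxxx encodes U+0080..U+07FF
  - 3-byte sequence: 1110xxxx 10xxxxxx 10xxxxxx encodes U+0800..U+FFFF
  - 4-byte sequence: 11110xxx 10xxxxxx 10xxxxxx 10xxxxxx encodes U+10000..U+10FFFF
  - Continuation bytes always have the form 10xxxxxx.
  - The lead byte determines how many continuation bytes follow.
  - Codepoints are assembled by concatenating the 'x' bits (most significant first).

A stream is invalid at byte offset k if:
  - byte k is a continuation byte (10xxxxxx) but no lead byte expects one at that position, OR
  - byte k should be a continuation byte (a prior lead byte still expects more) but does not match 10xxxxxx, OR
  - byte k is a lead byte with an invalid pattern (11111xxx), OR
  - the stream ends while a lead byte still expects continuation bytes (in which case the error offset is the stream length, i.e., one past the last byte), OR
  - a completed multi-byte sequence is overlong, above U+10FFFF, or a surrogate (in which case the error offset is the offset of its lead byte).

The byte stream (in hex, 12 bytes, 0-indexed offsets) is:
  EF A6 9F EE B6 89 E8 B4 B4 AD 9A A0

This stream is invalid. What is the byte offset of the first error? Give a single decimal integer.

Byte[0]=EF: 3-byte lead, need 2 cont bytes. acc=0xF
Byte[1]=A6: continuation. acc=(acc<<6)|0x26=0x3E6
Byte[2]=9F: continuation. acc=(acc<<6)|0x1F=0xF99F
Completed: cp=U+F99F (starts at byte 0)
Byte[3]=EE: 3-byte lead, need 2 cont bytes. acc=0xE
Byte[4]=B6: continuation. acc=(acc<<6)|0x36=0x3B6
Byte[5]=89: continuation. acc=(acc<<6)|0x09=0xED89
Completed: cp=U+ED89 (starts at byte 3)
Byte[6]=E8: 3-byte lead, need 2 cont bytes. acc=0x8
Byte[7]=B4: continuation. acc=(acc<<6)|0x34=0x234
Byte[8]=B4: continuation. acc=(acc<<6)|0x34=0x8D34
Completed: cp=U+8D34 (starts at byte 6)
Byte[9]=AD: INVALID lead byte (not 0xxx/110x/1110/11110)

Answer: 9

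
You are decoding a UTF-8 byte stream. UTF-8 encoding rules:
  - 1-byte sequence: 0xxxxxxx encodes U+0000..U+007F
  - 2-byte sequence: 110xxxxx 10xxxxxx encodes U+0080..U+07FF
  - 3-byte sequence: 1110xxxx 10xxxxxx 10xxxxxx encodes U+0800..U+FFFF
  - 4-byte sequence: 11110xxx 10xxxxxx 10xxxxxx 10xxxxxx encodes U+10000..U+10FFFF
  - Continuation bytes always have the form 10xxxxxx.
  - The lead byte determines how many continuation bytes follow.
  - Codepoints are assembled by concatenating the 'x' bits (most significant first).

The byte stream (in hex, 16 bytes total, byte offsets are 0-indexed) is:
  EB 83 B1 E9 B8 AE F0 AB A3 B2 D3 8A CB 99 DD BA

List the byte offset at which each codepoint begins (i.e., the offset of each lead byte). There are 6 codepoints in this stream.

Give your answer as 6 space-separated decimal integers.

Answer: 0 3 6 10 12 14

Derivation:
Byte[0]=EB: 3-byte lead, need 2 cont bytes. acc=0xB
Byte[1]=83: continuation. acc=(acc<<6)|0x03=0x2C3
Byte[2]=B1: continuation. acc=(acc<<6)|0x31=0xB0F1
Completed: cp=U+B0F1 (starts at byte 0)
Byte[3]=E9: 3-byte lead, need 2 cont bytes. acc=0x9
Byte[4]=B8: continuation. acc=(acc<<6)|0x38=0x278
Byte[5]=AE: continuation. acc=(acc<<6)|0x2E=0x9E2E
Completed: cp=U+9E2E (starts at byte 3)
Byte[6]=F0: 4-byte lead, need 3 cont bytes. acc=0x0
Byte[7]=AB: continuation. acc=(acc<<6)|0x2B=0x2B
Byte[8]=A3: continuation. acc=(acc<<6)|0x23=0xAE3
Byte[9]=B2: continuation. acc=(acc<<6)|0x32=0x2B8F2
Completed: cp=U+2B8F2 (starts at byte 6)
Byte[10]=D3: 2-byte lead, need 1 cont bytes. acc=0x13
Byte[11]=8A: continuation. acc=(acc<<6)|0x0A=0x4CA
Completed: cp=U+04CA (starts at byte 10)
Byte[12]=CB: 2-byte lead, need 1 cont bytes. acc=0xB
Byte[13]=99: continuation. acc=(acc<<6)|0x19=0x2D9
Completed: cp=U+02D9 (starts at byte 12)
Byte[14]=DD: 2-byte lead, need 1 cont bytes. acc=0x1D
Byte[15]=BA: continuation. acc=(acc<<6)|0x3A=0x77A
Completed: cp=U+077A (starts at byte 14)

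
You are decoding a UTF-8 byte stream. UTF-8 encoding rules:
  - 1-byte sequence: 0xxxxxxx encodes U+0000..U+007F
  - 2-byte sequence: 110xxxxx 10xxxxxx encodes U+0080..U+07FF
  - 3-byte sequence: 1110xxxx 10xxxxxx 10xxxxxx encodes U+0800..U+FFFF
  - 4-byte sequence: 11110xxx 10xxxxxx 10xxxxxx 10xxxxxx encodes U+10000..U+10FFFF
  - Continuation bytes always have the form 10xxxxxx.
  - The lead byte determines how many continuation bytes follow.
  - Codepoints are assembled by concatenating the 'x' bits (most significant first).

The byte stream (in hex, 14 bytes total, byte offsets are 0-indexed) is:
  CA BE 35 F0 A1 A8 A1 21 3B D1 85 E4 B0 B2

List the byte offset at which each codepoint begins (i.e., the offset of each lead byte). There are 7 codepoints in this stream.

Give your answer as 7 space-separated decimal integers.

Answer: 0 2 3 7 8 9 11

Derivation:
Byte[0]=CA: 2-byte lead, need 1 cont bytes. acc=0xA
Byte[1]=BE: continuation. acc=(acc<<6)|0x3E=0x2BE
Completed: cp=U+02BE (starts at byte 0)
Byte[2]=35: 1-byte ASCII. cp=U+0035
Byte[3]=F0: 4-byte lead, need 3 cont bytes. acc=0x0
Byte[4]=A1: continuation. acc=(acc<<6)|0x21=0x21
Byte[5]=A8: continuation. acc=(acc<<6)|0x28=0x868
Byte[6]=A1: continuation. acc=(acc<<6)|0x21=0x21A21
Completed: cp=U+21A21 (starts at byte 3)
Byte[7]=21: 1-byte ASCII. cp=U+0021
Byte[8]=3B: 1-byte ASCII. cp=U+003B
Byte[9]=D1: 2-byte lead, need 1 cont bytes. acc=0x11
Byte[10]=85: continuation. acc=(acc<<6)|0x05=0x445
Completed: cp=U+0445 (starts at byte 9)
Byte[11]=E4: 3-byte lead, need 2 cont bytes. acc=0x4
Byte[12]=B0: continuation. acc=(acc<<6)|0x30=0x130
Byte[13]=B2: continuation. acc=(acc<<6)|0x32=0x4C32
Completed: cp=U+4C32 (starts at byte 11)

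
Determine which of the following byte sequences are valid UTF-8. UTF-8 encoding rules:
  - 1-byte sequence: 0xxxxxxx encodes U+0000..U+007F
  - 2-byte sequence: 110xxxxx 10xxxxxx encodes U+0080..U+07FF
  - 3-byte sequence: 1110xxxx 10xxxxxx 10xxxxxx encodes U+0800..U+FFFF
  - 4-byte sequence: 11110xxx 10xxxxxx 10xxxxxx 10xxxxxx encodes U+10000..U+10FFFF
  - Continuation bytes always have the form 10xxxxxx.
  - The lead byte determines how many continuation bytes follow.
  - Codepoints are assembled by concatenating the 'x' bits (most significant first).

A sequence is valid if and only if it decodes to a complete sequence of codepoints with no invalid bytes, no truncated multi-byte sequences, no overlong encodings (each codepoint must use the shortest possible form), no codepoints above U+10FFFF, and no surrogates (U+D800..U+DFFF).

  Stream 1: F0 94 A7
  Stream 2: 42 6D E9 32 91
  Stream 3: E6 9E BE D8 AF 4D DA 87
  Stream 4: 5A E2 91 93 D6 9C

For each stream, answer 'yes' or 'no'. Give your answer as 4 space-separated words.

Stream 1: error at byte offset 3. INVALID
Stream 2: error at byte offset 3. INVALID
Stream 3: decodes cleanly. VALID
Stream 4: decodes cleanly. VALID

Answer: no no yes yes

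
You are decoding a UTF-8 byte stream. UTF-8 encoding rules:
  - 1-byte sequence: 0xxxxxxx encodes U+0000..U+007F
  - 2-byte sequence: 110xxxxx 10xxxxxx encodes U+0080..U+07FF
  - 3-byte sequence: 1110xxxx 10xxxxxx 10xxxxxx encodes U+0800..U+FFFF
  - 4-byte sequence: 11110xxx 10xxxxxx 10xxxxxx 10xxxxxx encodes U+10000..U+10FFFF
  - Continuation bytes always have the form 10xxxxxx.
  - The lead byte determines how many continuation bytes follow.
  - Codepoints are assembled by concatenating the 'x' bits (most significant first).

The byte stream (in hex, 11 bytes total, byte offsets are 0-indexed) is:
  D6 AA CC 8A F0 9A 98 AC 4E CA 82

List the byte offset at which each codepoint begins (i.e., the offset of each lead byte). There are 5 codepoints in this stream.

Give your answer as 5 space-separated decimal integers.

Answer: 0 2 4 8 9

Derivation:
Byte[0]=D6: 2-byte lead, need 1 cont bytes. acc=0x16
Byte[1]=AA: continuation. acc=(acc<<6)|0x2A=0x5AA
Completed: cp=U+05AA (starts at byte 0)
Byte[2]=CC: 2-byte lead, need 1 cont bytes. acc=0xC
Byte[3]=8A: continuation. acc=(acc<<6)|0x0A=0x30A
Completed: cp=U+030A (starts at byte 2)
Byte[4]=F0: 4-byte lead, need 3 cont bytes. acc=0x0
Byte[5]=9A: continuation. acc=(acc<<6)|0x1A=0x1A
Byte[6]=98: continuation. acc=(acc<<6)|0x18=0x698
Byte[7]=AC: continuation. acc=(acc<<6)|0x2C=0x1A62C
Completed: cp=U+1A62C (starts at byte 4)
Byte[8]=4E: 1-byte ASCII. cp=U+004E
Byte[9]=CA: 2-byte lead, need 1 cont bytes. acc=0xA
Byte[10]=82: continuation. acc=(acc<<6)|0x02=0x282
Completed: cp=U+0282 (starts at byte 9)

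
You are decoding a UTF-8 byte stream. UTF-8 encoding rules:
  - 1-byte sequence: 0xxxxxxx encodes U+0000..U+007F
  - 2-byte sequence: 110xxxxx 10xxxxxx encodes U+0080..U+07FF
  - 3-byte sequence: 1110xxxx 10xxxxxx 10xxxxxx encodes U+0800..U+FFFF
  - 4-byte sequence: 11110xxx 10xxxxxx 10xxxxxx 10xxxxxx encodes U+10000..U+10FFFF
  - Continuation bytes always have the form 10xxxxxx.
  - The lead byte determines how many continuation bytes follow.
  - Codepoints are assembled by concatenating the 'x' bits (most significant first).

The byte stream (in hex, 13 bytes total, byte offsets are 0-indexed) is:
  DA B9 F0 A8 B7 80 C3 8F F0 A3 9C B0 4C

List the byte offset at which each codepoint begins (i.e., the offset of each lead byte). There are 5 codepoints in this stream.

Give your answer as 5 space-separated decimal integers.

Byte[0]=DA: 2-byte lead, need 1 cont bytes. acc=0x1A
Byte[1]=B9: continuation. acc=(acc<<6)|0x39=0x6B9
Completed: cp=U+06B9 (starts at byte 0)
Byte[2]=F0: 4-byte lead, need 3 cont bytes. acc=0x0
Byte[3]=A8: continuation. acc=(acc<<6)|0x28=0x28
Byte[4]=B7: continuation. acc=(acc<<6)|0x37=0xA37
Byte[5]=80: continuation. acc=(acc<<6)|0x00=0x28DC0
Completed: cp=U+28DC0 (starts at byte 2)
Byte[6]=C3: 2-byte lead, need 1 cont bytes. acc=0x3
Byte[7]=8F: continuation. acc=(acc<<6)|0x0F=0xCF
Completed: cp=U+00CF (starts at byte 6)
Byte[8]=F0: 4-byte lead, need 3 cont bytes. acc=0x0
Byte[9]=A3: continuation. acc=(acc<<6)|0x23=0x23
Byte[10]=9C: continuation. acc=(acc<<6)|0x1C=0x8DC
Byte[11]=B0: continuation. acc=(acc<<6)|0x30=0x23730
Completed: cp=U+23730 (starts at byte 8)
Byte[12]=4C: 1-byte ASCII. cp=U+004C

Answer: 0 2 6 8 12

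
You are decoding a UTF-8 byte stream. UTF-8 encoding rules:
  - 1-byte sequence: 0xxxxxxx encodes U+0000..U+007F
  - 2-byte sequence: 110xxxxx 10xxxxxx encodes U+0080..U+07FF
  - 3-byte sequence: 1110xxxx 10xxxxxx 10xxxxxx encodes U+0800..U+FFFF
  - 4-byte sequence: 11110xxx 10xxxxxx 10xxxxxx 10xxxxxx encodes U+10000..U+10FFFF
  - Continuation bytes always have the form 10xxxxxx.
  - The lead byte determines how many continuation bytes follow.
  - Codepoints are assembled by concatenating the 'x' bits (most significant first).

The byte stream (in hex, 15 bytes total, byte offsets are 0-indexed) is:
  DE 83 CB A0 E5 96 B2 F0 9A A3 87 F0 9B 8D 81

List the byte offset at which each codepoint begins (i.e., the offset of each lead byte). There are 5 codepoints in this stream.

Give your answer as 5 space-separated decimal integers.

Answer: 0 2 4 7 11

Derivation:
Byte[0]=DE: 2-byte lead, need 1 cont bytes. acc=0x1E
Byte[1]=83: continuation. acc=(acc<<6)|0x03=0x783
Completed: cp=U+0783 (starts at byte 0)
Byte[2]=CB: 2-byte lead, need 1 cont bytes. acc=0xB
Byte[3]=A0: continuation. acc=(acc<<6)|0x20=0x2E0
Completed: cp=U+02E0 (starts at byte 2)
Byte[4]=E5: 3-byte lead, need 2 cont bytes. acc=0x5
Byte[5]=96: continuation. acc=(acc<<6)|0x16=0x156
Byte[6]=B2: continuation. acc=(acc<<6)|0x32=0x55B2
Completed: cp=U+55B2 (starts at byte 4)
Byte[7]=F0: 4-byte lead, need 3 cont bytes. acc=0x0
Byte[8]=9A: continuation. acc=(acc<<6)|0x1A=0x1A
Byte[9]=A3: continuation. acc=(acc<<6)|0x23=0x6A3
Byte[10]=87: continuation. acc=(acc<<6)|0x07=0x1A8C7
Completed: cp=U+1A8C7 (starts at byte 7)
Byte[11]=F0: 4-byte lead, need 3 cont bytes. acc=0x0
Byte[12]=9B: continuation. acc=(acc<<6)|0x1B=0x1B
Byte[13]=8D: continuation. acc=(acc<<6)|0x0D=0x6CD
Byte[14]=81: continuation. acc=(acc<<6)|0x01=0x1B341
Completed: cp=U+1B341 (starts at byte 11)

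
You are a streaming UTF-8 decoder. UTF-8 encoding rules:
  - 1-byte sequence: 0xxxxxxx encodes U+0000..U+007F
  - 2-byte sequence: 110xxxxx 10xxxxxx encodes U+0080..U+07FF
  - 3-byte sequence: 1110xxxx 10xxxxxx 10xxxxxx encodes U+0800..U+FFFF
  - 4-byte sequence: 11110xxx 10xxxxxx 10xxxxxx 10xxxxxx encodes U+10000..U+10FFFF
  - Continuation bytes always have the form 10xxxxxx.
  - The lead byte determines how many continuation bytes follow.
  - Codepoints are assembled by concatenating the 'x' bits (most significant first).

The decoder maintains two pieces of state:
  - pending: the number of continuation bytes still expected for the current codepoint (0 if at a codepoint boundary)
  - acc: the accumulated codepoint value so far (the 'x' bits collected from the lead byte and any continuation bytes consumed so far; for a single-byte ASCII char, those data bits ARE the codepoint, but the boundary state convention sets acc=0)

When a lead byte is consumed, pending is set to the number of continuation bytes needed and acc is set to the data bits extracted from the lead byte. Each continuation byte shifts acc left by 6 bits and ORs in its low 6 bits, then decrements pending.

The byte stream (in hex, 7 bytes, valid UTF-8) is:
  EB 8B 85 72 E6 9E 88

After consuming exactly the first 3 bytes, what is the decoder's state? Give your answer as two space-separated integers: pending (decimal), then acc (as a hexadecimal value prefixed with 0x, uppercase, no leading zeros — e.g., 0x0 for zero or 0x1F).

Answer: 0 0xB2C5

Derivation:
Byte[0]=EB: 3-byte lead. pending=2, acc=0xB
Byte[1]=8B: continuation. acc=(acc<<6)|0x0B=0x2CB, pending=1
Byte[2]=85: continuation. acc=(acc<<6)|0x05=0xB2C5, pending=0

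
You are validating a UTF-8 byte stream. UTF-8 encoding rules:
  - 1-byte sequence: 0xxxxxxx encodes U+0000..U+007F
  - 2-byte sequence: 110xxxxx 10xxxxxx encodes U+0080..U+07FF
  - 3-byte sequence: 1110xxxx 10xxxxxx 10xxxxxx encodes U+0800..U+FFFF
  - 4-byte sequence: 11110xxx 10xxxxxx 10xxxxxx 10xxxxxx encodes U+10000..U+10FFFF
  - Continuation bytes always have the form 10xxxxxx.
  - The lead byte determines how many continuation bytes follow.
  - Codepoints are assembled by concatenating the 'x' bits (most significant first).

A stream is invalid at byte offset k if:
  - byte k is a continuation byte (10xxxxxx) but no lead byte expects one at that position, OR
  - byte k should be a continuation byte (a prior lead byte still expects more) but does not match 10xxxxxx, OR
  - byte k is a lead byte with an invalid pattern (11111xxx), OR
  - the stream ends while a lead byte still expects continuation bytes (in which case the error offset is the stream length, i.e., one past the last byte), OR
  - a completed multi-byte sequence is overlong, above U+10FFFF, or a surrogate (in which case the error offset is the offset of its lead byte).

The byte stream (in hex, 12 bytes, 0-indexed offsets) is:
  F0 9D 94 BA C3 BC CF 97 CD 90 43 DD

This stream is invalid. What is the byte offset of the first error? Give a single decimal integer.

Answer: 12

Derivation:
Byte[0]=F0: 4-byte lead, need 3 cont bytes. acc=0x0
Byte[1]=9D: continuation. acc=(acc<<6)|0x1D=0x1D
Byte[2]=94: continuation. acc=(acc<<6)|0x14=0x754
Byte[3]=BA: continuation. acc=(acc<<6)|0x3A=0x1D53A
Completed: cp=U+1D53A (starts at byte 0)
Byte[4]=C3: 2-byte lead, need 1 cont bytes. acc=0x3
Byte[5]=BC: continuation. acc=(acc<<6)|0x3C=0xFC
Completed: cp=U+00FC (starts at byte 4)
Byte[6]=CF: 2-byte lead, need 1 cont bytes. acc=0xF
Byte[7]=97: continuation. acc=(acc<<6)|0x17=0x3D7
Completed: cp=U+03D7 (starts at byte 6)
Byte[8]=CD: 2-byte lead, need 1 cont bytes. acc=0xD
Byte[9]=90: continuation. acc=(acc<<6)|0x10=0x350
Completed: cp=U+0350 (starts at byte 8)
Byte[10]=43: 1-byte ASCII. cp=U+0043
Byte[11]=DD: 2-byte lead, need 1 cont bytes. acc=0x1D
Byte[12]: stream ended, expected continuation. INVALID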